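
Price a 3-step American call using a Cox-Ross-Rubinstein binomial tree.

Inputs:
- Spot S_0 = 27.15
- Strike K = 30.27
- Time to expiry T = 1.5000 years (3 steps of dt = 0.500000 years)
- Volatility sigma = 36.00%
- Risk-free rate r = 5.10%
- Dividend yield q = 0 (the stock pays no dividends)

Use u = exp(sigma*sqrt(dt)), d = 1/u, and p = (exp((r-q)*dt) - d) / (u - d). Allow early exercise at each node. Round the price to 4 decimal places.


Answer: Price = V(0,0) = 4.5995

Derivation:
dt = T/N = 0.500000
u = exp(sigma*sqrt(dt)) = 1.289892; d = 1/u = 0.775259
p = (exp((r-q)*dt) - d) / (u - d) = 0.486889
Discount per step: exp(-r*dt) = 0.974822
Stock lattice S(k, i) with i counting down-moves:
  k=0: S(0,0) = 27.1500
  k=1: S(1,0) = 35.0206; S(1,1) = 21.0483
  k=2: S(2,0) = 45.1727; S(2,1) = 27.1500; S(2,2) = 16.3179
  k=3: S(3,0) = 58.2680; S(3,1) = 35.0206; S(3,2) = 21.0483; S(3,3) = 12.6506
Terminal payoffs V(N, i) = max(S_T - K, 0):
  V(3,0) = 27.997960; V(3,1) = 4.750566; V(3,2) = 0.000000; V(3,3) = 0.000000
Backward induction: V(k, i) = exp(-r*dt) * [p * V(k+1, i) + (1-p) * V(k+1, i+1)]; then take max(V_cont, immediate exercise) for American.
  V(2,0) = exp(-r*dt) * [p*27.997960 + (1-p)*4.750566] = 15.664872; exercise = 14.902745; V(2,0) = max -> 15.664872
  V(2,1) = exp(-r*dt) * [p*4.750566 + (1-p)*0.000000] = 2.254762; exercise = 0.000000; V(2,1) = max -> 2.254762
  V(2,2) = exp(-r*dt) * [p*0.000000 + (1-p)*0.000000] = 0.000000; exercise = 0.000000; V(2,2) = max -> 0.000000
  V(1,0) = exp(-r*dt) * [p*15.664872 + (1-p)*2.254762] = 8.562835; exercise = 4.750566; V(1,0) = max -> 8.562835
  V(1,1) = exp(-r*dt) * [p*2.254762 + (1-p)*0.000000] = 1.070178; exercise = 0.000000; V(1,1) = max -> 1.070178
  V(0,0) = exp(-r*dt) * [p*8.562835 + (1-p)*1.070178] = 4.599474; exercise = 0.000000; V(0,0) = max -> 4.599474


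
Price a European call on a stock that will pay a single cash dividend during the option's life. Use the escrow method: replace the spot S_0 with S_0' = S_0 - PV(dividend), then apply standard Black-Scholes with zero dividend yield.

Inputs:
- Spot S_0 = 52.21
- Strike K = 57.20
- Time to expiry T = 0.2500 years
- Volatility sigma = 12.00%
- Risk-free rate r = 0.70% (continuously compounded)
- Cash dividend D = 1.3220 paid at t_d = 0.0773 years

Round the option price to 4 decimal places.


PV(D) = D * exp(-r * t_d) = 1.3220 * 0.99945905 = 1.32128486
S_0' = S_0 - PV(D) = 52.2100 - 1.32128486 = 50.88871514
d1 = (ln(S_0'/K) + (r + sigma^2/2)*T) / (sigma*sqrt(T)) = -1.88937843
d2 = d1 - sigma*sqrt(T) = -1.94937843
exp(-rT) = 0.99825153
N(d1) = 0.02942057; N(d2) = 0.02562512
C = S_0' * N(d1) - K * exp(-rT) * N(d2) = 50.88871514 * 0.02942057 - 57.2000 * 0.99825153 * 0.02562512 = 0.0340

Answer: Price = 0.0340


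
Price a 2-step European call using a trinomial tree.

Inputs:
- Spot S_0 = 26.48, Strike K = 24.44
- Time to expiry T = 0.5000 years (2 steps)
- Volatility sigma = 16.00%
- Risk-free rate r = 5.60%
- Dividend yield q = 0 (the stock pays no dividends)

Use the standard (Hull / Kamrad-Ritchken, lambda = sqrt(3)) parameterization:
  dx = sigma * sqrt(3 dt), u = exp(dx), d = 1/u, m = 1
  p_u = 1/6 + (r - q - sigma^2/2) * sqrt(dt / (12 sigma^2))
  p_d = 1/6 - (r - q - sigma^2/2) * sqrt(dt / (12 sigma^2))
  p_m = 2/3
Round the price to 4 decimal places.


Answer: Price = V(0,0) = 3.0106

Derivation:
dt = T/N = 0.250000; dx = sigma*sqrt(3*dt) = 0.138564
u = exp(dx) = 1.148623; d = 1/u = 0.870607
p_u = 0.205638, p_m = 0.666667, p_d = 0.127696
Discount per step: exp(-r*dt) = 0.986098
Stock lattice S(k, j) with j the centered position index:
  k=0: S(0,+0) = 26.4800
  k=1: S(1,-1) = 23.0537; S(1,+0) = 26.4800; S(1,+1) = 30.4155
  k=2: S(2,-2) = 20.0707; S(2,-1) = 23.0537; S(2,+0) = 26.4800; S(2,+1) = 30.4155; S(2,+2) = 34.9360
Terminal payoffs V(N, j) = max(S_T - K, 0):
  V(2,-2) = 0.000000; V(2,-1) = 0.000000; V(2,+0) = 2.040000; V(2,+1) = 5.975544; V(2,+2) = 10.496002
Backward induction: V(k, j) = exp(-r*dt) * [p_u * V(k+1, j+1) + p_m * V(k+1, j) + p_d * V(k+1, j-1)]
  V(1,-1) = exp(-r*dt) * [p_u*2.040000 + p_m*0.000000 + p_d*0.000000] = 0.413669
  V(1,+0) = exp(-r*dt) * [p_u*5.975544 + p_m*2.040000 + p_d*0.000000] = 2.552807
  V(1,+1) = exp(-r*dt) * [p_u*10.496002 + p_m*5.975544 + p_d*2.040000] = 6.313558
  V(0,+0) = exp(-r*dt) * [p_u*6.313558 + p_m*2.552807 + p_d*0.413669] = 3.010557


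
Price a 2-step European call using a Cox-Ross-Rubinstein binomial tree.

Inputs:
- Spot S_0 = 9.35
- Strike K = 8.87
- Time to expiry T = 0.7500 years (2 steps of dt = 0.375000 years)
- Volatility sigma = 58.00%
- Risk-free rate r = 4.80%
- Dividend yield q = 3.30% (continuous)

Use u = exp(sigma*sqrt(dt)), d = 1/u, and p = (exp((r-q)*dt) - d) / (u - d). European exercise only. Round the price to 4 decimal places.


Answer: Price = V(0,0) = 1.9527

Derivation:
dt = T/N = 0.375000
u = exp(sigma*sqrt(dt)) = 1.426432; d = 1/u = 0.701050
p = (exp((r-q)*dt) - d) / (u - d) = 0.419904
Discount per step: exp(-r*dt) = 0.982161
Stock lattice S(k, i) with i counting down-moves:
  k=0: S(0,0) = 9.3500
  k=1: S(1,0) = 13.3371; S(1,1) = 6.5548
  k=2: S(2,0) = 19.0245; S(2,1) = 9.3500; S(2,2) = 4.5953
Terminal payoffs V(N, i) = max(S_T - K, 0):
  V(2,0) = 10.154514; V(2,1) = 0.480000; V(2,2) = 0.000000
Backward induction: V(k, i) = exp(-r*dt) * [p * V(k+1, i) + (1-p) * V(k+1, i+1)].
  V(1,0) = exp(-r*dt) * [p*10.154514 + (1-p)*0.480000] = 4.461338
  V(1,1) = exp(-r*dt) * [p*0.480000 + (1-p)*0.000000] = 0.197959
  V(0,0) = exp(-r*dt) * [p*4.461338 + (1-p)*0.197959] = 1.952703


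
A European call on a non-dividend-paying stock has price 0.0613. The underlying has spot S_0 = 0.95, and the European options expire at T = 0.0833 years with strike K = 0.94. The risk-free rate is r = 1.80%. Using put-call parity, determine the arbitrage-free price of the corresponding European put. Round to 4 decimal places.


Answer: Put price = 0.0499

Derivation:
Put-call parity: C - P = S_0 * exp(-qT) - K * exp(-rT).
S_0 * exp(-qT) = 0.9500 * 1.00000000 = 0.95000000
K * exp(-rT) = 0.9400 * 0.99850172 = 0.93859162
P = C - S*exp(-qT) + K*exp(-rT)
P = 0.0613 - 0.95000000 + 0.93859162 = 0.0499


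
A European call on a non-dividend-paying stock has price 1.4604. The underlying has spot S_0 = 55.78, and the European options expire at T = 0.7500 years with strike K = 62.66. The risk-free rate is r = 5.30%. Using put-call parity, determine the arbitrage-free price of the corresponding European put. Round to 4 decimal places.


Answer: Put price = 5.8985

Derivation:
Put-call parity: C - P = S_0 * exp(-qT) - K * exp(-rT).
S_0 * exp(-qT) = 55.7800 * 1.00000000 = 55.78000000
K * exp(-rT) = 62.6600 * 0.96102967 = 60.21811891
P = C - S*exp(-qT) + K*exp(-rT)
P = 1.4604 - 55.78000000 + 60.21811891 = 5.8985


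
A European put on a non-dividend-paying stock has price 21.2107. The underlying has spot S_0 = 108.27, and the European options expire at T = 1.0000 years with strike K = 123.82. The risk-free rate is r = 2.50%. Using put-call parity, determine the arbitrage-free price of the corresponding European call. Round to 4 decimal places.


Answer: Call price = 8.7178

Derivation:
Put-call parity: C - P = S_0 * exp(-qT) - K * exp(-rT).
S_0 * exp(-qT) = 108.2700 * 1.00000000 = 108.27000000
K * exp(-rT) = 123.8200 * 0.97530991 = 120.76287331
C = P + S*exp(-qT) - K*exp(-rT)
C = 21.2107 + 108.27000000 - 120.76287331 = 8.7178


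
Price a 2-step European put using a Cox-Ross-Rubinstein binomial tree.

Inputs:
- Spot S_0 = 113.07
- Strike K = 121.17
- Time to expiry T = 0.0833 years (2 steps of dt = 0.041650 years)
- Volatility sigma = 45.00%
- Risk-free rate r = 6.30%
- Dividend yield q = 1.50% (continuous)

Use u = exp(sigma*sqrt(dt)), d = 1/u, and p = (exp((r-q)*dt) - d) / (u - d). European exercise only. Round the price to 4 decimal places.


dt = T/N = 0.041650
u = exp(sigma*sqrt(dt)) = 1.096187; d = 1/u = 0.912253
p = (exp((r-q)*dt) - d) / (u - d) = 0.487937
Discount per step: exp(-r*dt) = 0.997379
Stock lattice S(k, i) with i counting down-moves:
  k=0: S(0,0) = 113.0700
  k=1: S(1,0) = 123.9458; S(1,1) = 103.1485
  k=2: S(2,0) = 135.8678; S(2,1) = 113.0700; S(2,2) = 94.0976
Terminal payoffs V(N, i) = max(K - S_T, 0):
  V(2,0) = 0.000000; V(2,1) = 8.100000; V(2,2) = 27.072440
Backward induction: V(k, i) = exp(-r*dt) * [p * V(k+1, i) + (1-p) * V(k+1, i+1)].
  V(1,0) = exp(-r*dt) * [p*0.000000 + (1-p)*8.100000] = 4.136843
  V(1,1) = exp(-r*dt) * [p*8.100000 + (1-p)*27.072440] = 17.768404
  V(0,0) = exp(-r*dt) * [p*4.136843 + (1-p)*17.768404] = 11.087932

Answer: Price = V(0,0) = 11.0879


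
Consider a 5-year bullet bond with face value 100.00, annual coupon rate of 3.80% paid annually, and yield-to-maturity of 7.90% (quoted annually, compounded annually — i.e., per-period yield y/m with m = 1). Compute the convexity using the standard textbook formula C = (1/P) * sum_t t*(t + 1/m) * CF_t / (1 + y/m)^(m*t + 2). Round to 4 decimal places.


Answer: Convexity = 23.1020

Derivation:
Coupon per period c = face * coupon_rate / m = 3.800000
Periods per year m = 1; per-period yield y/m = 0.079000
Number of cashflows N = 5
Cashflows (t years, CF_t, discount factor 1/(1+y/m)^(m*t), PV):
  t = 1.0000: CF_t = 3.800000, DF = 0.926784, PV = 3.521779
  t = 2.0000: CF_t = 3.800000, DF = 0.858929, PV = 3.263929
  t = 3.0000: CF_t = 3.800000, DF = 0.796041, PV = 3.024957
  t = 4.0000: CF_t = 3.800000, DF = 0.737758, PV = 2.803482
  t = 5.0000: CF_t = 103.800000, DF = 0.683743, PV = 70.972504
Price P = sum_t PV_t = 83.586653
Convexity numerator sum_t t*(t + 1/m) * CF_t / (1+y/m)^(m*t + 2):
  t = 1.0000: term = 6.049915
  t = 2.0000: term = 16.820894
  t = 3.0000: term = 31.178672
  t = 4.0000: term = 48.159828
  t = 5.0000: term = 1828.809611
Convexity = (1/P) * sum = 1931.018920 / 83.586653 = 23.102001


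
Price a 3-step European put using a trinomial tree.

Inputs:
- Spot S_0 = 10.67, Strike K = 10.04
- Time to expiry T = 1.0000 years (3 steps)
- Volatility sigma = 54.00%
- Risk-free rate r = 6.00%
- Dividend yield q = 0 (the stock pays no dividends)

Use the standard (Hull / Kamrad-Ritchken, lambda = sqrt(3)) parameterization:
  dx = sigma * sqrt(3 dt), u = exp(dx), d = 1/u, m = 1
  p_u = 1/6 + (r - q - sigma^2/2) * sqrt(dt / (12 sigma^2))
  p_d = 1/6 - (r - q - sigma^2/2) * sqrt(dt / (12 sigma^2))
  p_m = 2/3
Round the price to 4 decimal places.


dt = T/N = 0.333333; dx = sigma*sqrt(3*dt) = 0.540000
u = exp(dx) = 1.716007; d = 1/u = 0.582748
p_u = 0.140185, p_m = 0.666667, p_d = 0.193148
Discount per step: exp(-r*dt) = 0.980199
Stock lattice S(k, j) with j the centered position index:
  k=0: S(0,+0) = 10.6700
  k=1: S(1,-1) = 6.2179; S(1,+0) = 10.6700; S(1,+1) = 18.3098
  k=2: S(2,-2) = 3.6235; S(2,-1) = 6.2179; S(2,+0) = 10.6700; S(2,+1) = 18.3098; S(2,+2) = 31.4197
  k=3: S(3,-3) = 2.1116; S(3,-2) = 3.6235; S(3,-1) = 6.2179; S(3,+0) = 10.6700; S(3,+1) = 18.3098; S(3,+2) = 31.4197; S(3,+3) = 53.9165
Terminal payoffs V(N, j) = max(K - S_T, 0):
  V(3,-3) = 7.928421; V(3,-2) = 6.416516; V(3,-1) = 3.822076; V(3,+0) = 0.000000; V(3,+1) = 0.000000; V(3,+2) = 0.000000; V(3,+3) = 0.000000
Backward induction: V(k, j) = exp(-r*dt) * [p_u * V(k+1, j+1) + p_m * V(k+1, j) + p_d * V(k+1, j-1)]
  V(2,-2) = exp(-r*dt) * [p_u*3.822076 + p_m*6.416516 + p_d*7.928421] = 6.219199
  V(2,-1) = exp(-r*dt) * [p_u*0.000000 + p_m*3.822076 + p_d*6.416516] = 3.712394
  V(2,+0) = exp(-r*dt) * [p_u*0.000000 + p_m*0.000000 + p_d*3.822076] = 0.723609
  V(2,+1) = exp(-r*dt) * [p_u*0.000000 + p_m*0.000000 + p_d*0.000000] = 0.000000
  V(2,+2) = exp(-r*dt) * [p_u*0.000000 + p_m*0.000000 + p_d*0.000000] = 0.000000
  V(1,-1) = exp(-r*dt) * [p_u*0.723609 + p_m*3.712394 + p_d*6.219199] = 3.702794
  V(1,+0) = exp(-r*dt) * [p_u*0.000000 + p_m*0.723609 + p_d*3.712394] = 1.175697
  V(1,+1) = exp(-r*dt) * [p_u*0.000000 + p_m*0.000000 + p_d*0.723609] = 0.136996
  V(0,+0) = exp(-r*dt) * [p_u*0.136996 + p_m*1.175697 + p_d*3.702794] = 1.488129

Answer: Price = V(0,0) = 1.4881


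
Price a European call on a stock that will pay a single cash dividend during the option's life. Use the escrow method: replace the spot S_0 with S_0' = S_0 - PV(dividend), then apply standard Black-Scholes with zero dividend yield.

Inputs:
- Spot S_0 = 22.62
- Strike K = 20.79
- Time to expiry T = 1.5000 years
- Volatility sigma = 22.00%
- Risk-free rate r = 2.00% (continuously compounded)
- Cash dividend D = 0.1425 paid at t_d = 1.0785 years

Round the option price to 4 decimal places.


PV(D) = D * exp(-r * t_d) = 0.1425 * 0.97866097 = 0.13945919
S_0' = S_0 - PV(D) = 22.6200 - 0.13945919 = 22.48054081
d1 = (ln(S_0'/K) + (r + sigma^2/2)*T) / (sigma*sqrt(T)) = 0.53620808
d2 = d1 - sigma*sqrt(T) = 0.26676421
exp(-rT) = 0.97044553
N(d1) = 0.70409262; N(d2) = 0.60517464
C = S_0' * N(d1) - K * exp(-rT) * N(d2) = 22.48054081 * 0.70409262 - 20.7900 * 0.97044553 * 0.60517464 = 3.6186

Answer: Price = 3.6186


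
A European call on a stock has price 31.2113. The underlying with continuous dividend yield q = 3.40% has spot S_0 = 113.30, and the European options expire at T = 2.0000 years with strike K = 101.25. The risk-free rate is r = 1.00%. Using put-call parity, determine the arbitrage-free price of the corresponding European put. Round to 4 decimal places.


Answer: Put price = 24.6047

Derivation:
Put-call parity: C - P = S_0 * exp(-qT) - K * exp(-rT).
S_0 * exp(-qT) = 113.3000 * 0.93426047 = 105.85171166
K * exp(-rT) = 101.2500 * 0.98019867 = 99.24511567
P = C - S*exp(-qT) + K*exp(-rT)
P = 31.2113 - 105.85171166 + 99.24511567 = 24.6047


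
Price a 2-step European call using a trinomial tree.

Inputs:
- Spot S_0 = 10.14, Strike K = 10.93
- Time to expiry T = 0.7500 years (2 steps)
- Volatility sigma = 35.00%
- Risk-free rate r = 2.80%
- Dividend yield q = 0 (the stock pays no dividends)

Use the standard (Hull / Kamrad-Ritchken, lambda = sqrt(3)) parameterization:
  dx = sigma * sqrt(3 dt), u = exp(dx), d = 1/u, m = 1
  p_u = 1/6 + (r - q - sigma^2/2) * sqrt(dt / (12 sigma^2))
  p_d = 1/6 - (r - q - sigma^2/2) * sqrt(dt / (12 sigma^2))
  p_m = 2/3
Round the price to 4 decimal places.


Answer: Price = V(0,0) = 0.9655

Derivation:
dt = T/N = 0.375000; dx = sigma*sqrt(3*dt) = 0.371231
u = exp(dx) = 1.449518; d = 1/u = 0.689885
p_u = 0.149873, p_m = 0.666667, p_d = 0.183460
Discount per step: exp(-r*dt) = 0.989555
Stock lattice S(k, j) with j the centered position index:
  k=0: S(0,+0) = 10.1400
  k=1: S(1,-1) = 6.9954; S(1,+0) = 10.1400; S(1,+1) = 14.6981
  k=2: S(2,-2) = 4.8260; S(2,-1) = 6.9954; S(2,+0) = 10.1400; S(2,+1) = 14.6981; S(2,+2) = 21.3052
Terminal payoffs V(N, j) = max(S_T - K, 0):
  V(2,-2) = 0.000000; V(2,-1) = 0.000000; V(2,+0) = 0.000000; V(2,+1) = 3.768112; V(2,+2) = 10.375178
Backward induction: V(k, j) = exp(-r*dt) * [p_u * V(k+1, j+1) + p_m * V(k+1, j) + p_d * V(k+1, j-1)]
  V(1,-1) = exp(-r*dt) * [p_u*0.000000 + p_m*0.000000 + p_d*0.000000] = 0.000000
  V(1,+0) = exp(-r*dt) * [p_u*3.768112 + p_m*0.000000 + p_d*0.000000] = 0.558839
  V(1,+1) = exp(-r*dt) * [p_u*10.375178 + p_m*3.768112 + p_d*0.000000] = 4.024552
  V(0,+0) = exp(-r*dt) * [p_u*4.024552 + p_m*0.558839 + p_d*0.000000] = 0.965539


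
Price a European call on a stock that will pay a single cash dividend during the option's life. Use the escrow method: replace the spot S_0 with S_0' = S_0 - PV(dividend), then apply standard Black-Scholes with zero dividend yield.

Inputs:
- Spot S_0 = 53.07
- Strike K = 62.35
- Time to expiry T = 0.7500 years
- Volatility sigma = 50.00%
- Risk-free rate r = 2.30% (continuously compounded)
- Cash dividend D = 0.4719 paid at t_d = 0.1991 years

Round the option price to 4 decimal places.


PV(D) = D * exp(-r * t_d) = 0.4719 * 0.99543117 = 0.46974397
S_0' = S_0 - PV(D) = 53.0700 - 0.46974397 = 52.60025603
d1 = (ln(S_0'/K) + (r + sigma^2/2)*T) / (sigma*sqrt(T)) = -0.13635324
d2 = d1 - sigma*sqrt(T) = -0.56936594
exp(-rT) = 0.98289793
N(d1) = 0.44577102; N(d2) = 0.28455391
C = S_0' * N(d1) - K * exp(-rT) * N(d2) = 52.60025603 * 0.44577102 - 62.3500 * 0.98289793 * 0.28455391 = 6.0092

Answer: Price = 6.0092


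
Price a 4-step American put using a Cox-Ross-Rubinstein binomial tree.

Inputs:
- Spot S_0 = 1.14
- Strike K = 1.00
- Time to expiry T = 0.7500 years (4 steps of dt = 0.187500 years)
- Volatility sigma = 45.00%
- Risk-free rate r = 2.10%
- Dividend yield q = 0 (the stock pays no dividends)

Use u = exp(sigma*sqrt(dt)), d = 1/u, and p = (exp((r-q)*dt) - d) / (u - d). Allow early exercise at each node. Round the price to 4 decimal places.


Answer: Price = V(0,0) = 0.1048

Derivation:
dt = T/N = 0.187500
u = exp(sigma*sqrt(dt)) = 1.215136; d = 1/u = 0.822953
p = (exp((r-q)*dt) - d) / (u - d) = 0.461499
Discount per step: exp(-r*dt) = 0.996070
Stock lattice S(k, i) with i counting down-moves:
  k=0: S(0,0) = 1.1400
  k=1: S(1,0) = 1.3853; S(1,1) = 0.9382
  k=2: S(2,0) = 1.6833; S(2,1) = 1.1400; S(2,2) = 0.7721
  k=3: S(3,0) = 2.0454; S(3,1) = 1.3853; S(3,2) = 0.9382; S(3,3) = 0.6354
  k=4: S(4,0) = 2.4854; S(4,1) = 1.6833; S(4,2) = 1.1400; S(4,3) = 0.7721; S(4,4) = 0.5229
Terminal payoffs V(N, i) = max(K - S_T, 0):
  V(4,0) = 0.000000; V(4,1) = 0.000000; V(4,2) = 0.000000; V(4,3) = 0.227932; V(4,4) = 0.477115
Backward induction: V(k, i) = exp(-r*dt) * [p * V(k+1, i) + (1-p) * V(k+1, i+1)]; then take max(V_cont, immediate exercise) for American.
  V(3,0) = exp(-r*dt) * [p*0.000000 + (1-p)*0.000000] = 0.000000; exercise = 0.000000; V(3,0) = max -> 0.000000
  V(3,1) = exp(-r*dt) * [p*0.000000 + (1-p)*0.000000] = 0.000000; exercise = 0.000000; V(3,1) = max -> 0.000000
  V(3,2) = exp(-r*dt) * [p*0.000000 + (1-p)*0.227932] = 0.122259; exercise = 0.061833; V(3,2) = max -> 0.122259
  V(3,3) = exp(-r*dt) * [p*0.227932 + (1-p)*0.477115] = 0.360695; exercise = 0.364624; V(3,3) = max -> 0.364624
  V(2,0) = exp(-r*dt) * [p*0.000000 + (1-p)*0.000000] = 0.000000; exercise = 0.000000; V(2,0) = max -> 0.000000
  V(2,1) = exp(-r*dt) * [p*0.000000 + (1-p)*0.122259] = 0.065578; exercise = 0.000000; V(2,1) = max -> 0.065578
  V(2,2) = exp(-r*dt) * [p*0.122259 + (1-p)*0.364624] = 0.251780; exercise = 0.227932; V(2,2) = max -> 0.251780
  V(1,0) = exp(-r*dt) * [p*0.000000 + (1-p)*0.065578] = 0.035175; exercise = 0.000000; V(1,0) = max -> 0.035175
  V(1,1) = exp(-r*dt) * [p*0.065578 + (1-p)*0.251780] = 0.165196; exercise = 0.061833; V(1,1) = max -> 0.165196
  V(0,0) = exp(-r*dt) * [p*0.035175 + (1-p)*0.165196] = 0.104778; exercise = 0.000000; V(0,0) = max -> 0.104778


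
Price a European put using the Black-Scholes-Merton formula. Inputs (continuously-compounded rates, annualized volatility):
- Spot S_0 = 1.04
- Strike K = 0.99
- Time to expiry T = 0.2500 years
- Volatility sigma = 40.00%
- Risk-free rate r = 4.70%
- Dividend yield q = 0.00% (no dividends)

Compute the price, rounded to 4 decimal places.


d1 = (ln(S/K) + (r - q + 0.5*sigma^2) * T) / (sigma * sqrt(T)) = 0.40510525
d2 = d1 - sigma * sqrt(T) = 0.20510525
exp(-rT) = 0.98831876; exp(-qT) = 1.00000000
P = K * exp(-rT) * N(-d2) - S_0 * exp(-qT) * N(-d1)
N(-d1) = 0.34270008; N(-d2) = 0.41874495
P = 0.9900 * 0.98831876 * 0.41874495 - 1.0400 * 1.00000000 * 0.34270008 = 0.0533

Answer: Price = 0.0533


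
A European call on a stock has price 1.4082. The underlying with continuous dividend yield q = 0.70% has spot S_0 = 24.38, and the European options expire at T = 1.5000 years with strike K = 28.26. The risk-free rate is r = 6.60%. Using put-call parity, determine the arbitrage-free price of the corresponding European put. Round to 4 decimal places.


Answer: Put price = 2.8791

Derivation:
Put-call parity: C - P = S_0 * exp(-qT) - K * exp(-rT).
S_0 * exp(-qT) = 24.3800 * 0.98955493 = 24.12534926
K * exp(-rT) = 28.2600 * 0.90574271 = 25.59628893
P = C - S*exp(-qT) + K*exp(-rT)
P = 1.4082 - 24.12534926 + 25.59628893 = 2.8791


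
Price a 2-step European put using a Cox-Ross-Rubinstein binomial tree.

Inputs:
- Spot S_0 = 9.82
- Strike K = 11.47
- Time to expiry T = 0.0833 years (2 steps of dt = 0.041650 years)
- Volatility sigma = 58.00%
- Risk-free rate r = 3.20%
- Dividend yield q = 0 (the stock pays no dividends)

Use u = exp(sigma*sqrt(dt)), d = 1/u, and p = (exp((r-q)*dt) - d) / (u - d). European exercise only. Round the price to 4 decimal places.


dt = T/N = 0.041650
u = exp(sigma*sqrt(dt)) = 1.125659; d = 1/u = 0.888369
p = (exp((r-q)*dt) - d) / (u - d) = 0.476063
Discount per step: exp(-r*dt) = 0.998668
Stock lattice S(k, i) with i counting down-moves:
  k=0: S(0,0) = 9.8200
  k=1: S(1,0) = 11.0540; S(1,1) = 8.7238
  k=2: S(2,0) = 12.4430; S(2,1) = 9.8200; S(2,2) = 7.7499
Terminal payoffs V(N, i) = max(K - S_T, 0):
  V(2,0) = 0.000000; V(2,1) = 1.650000; V(2,2) = 3.720065
Backward induction: V(k, i) = exp(-r*dt) * [p * V(k+1, i) + (1-p) * V(k+1, i+1)].
  V(1,0) = exp(-r*dt) * [p*0.000000 + (1-p)*1.650000] = 0.863345
  V(1,1) = exp(-r*dt) * [p*1.650000 + (1-p)*3.720065] = 2.730941
  V(0,0) = exp(-r*dt) * [p*0.863345 + (1-p)*2.730941] = 1.839395

Answer: Price = V(0,0) = 1.8394


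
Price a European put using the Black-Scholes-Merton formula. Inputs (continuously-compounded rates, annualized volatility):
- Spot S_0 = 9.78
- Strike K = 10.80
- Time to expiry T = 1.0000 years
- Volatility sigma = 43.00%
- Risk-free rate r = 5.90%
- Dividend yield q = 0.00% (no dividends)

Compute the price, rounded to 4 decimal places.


d1 = (ln(S/K) + (r - q + 0.5*sigma^2) * T) / (sigma * sqrt(T)) = 0.12149616
d2 = d1 - sigma * sqrt(T) = -0.30850384
exp(-rT) = 0.94270677; exp(-qT) = 1.00000000
P = K * exp(-rT) * N(-d2) - S_0 * exp(-qT) * N(-d1)
N(-d1) = 0.45164903; N(-d2) = 0.62115051
P = 10.8000 * 0.94270677 * 0.62115051 - 9.7800 * 1.00000000 * 0.45164903 = 1.9070

Answer: Price = 1.9070


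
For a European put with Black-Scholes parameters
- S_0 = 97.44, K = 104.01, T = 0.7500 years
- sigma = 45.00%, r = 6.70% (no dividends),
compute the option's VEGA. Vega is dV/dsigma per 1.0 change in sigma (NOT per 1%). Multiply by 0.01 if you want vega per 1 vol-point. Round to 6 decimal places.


Answer: Vega = 33.255901

Derivation:
d1 = 0.1563650708; d2 = -0.2333463609
phi(d1) = 0.3940948940; exp(-qT) = 1.0000000000; exp(-rT) = 0.9509916469
Vega = S * exp(-qT) * phi(d1) * sqrt(T) = 97.4400 * 1.0000000000 * 0.3940948940 * 0.8660254038 = 33.255901


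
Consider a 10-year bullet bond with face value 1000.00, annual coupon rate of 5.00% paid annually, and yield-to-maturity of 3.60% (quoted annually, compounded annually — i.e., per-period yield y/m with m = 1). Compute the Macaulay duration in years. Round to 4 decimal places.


Coupon per period c = face * coupon_rate / m = 50.000000
Periods per year m = 1; per-period yield y/m = 0.036000
Number of cashflows N = 10
Cashflows (t years, CF_t, discount factor 1/(1+y/m)^(m*t), PV):
  t = 1.0000: CF_t = 50.000000, DF = 0.965251, PV = 48.262548
  t = 2.0000: CF_t = 50.000000, DF = 0.931709, PV = 46.585471
  t = 3.0000: CF_t = 50.000000, DF = 0.899333, PV = 44.966671
  t = 4.0000: CF_t = 50.000000, DF = 0.868082, PV = 43.404123
  t = 5.0000: CF_t = 50.000000, DF = 0.837917, PV = 41.895871
  t = 6.0000: CF_t = 50.000000, DF = 0.808801, PV = 40.440030
  t = 7.0000: CF_t = 50.000000, DF = 0.780696, PV = 39.034778
  t = 8.0000: CF_t = 50.000000, DF = 0.753567, PV = 37.678357
  t = 9.0000: CF_t = 50.000000, DF = 0.727381, PV = 36.369071
  t = 10.0000: CF_t = 1050.000000, DF = 0.702106, PV = 737.210895
Price P = sum_t PV_t = 1115.847817
Macaulay numerator sum_t t * PV_t:
  t * PV_t at t = 1.0000: 48.262548
  t * PV_t at t = 2.0000: 93.170943
  t * PV_t at t = 3.0000: 134.900013
  t * PV_t at t = 4.0000: 173.616491
  t * PV_t at t = 5.0000: 209.479357
  t * PV_t at t = 6.0000: 242.640182
  t * PV_t at t = 7.0000: 273.243448
  t * PV_t at t = 8.0000: 301.426859
  t * PV_t at t = 9.0000: 327.321637
  t * PV_t at t = 10.0000: 7372.108951
Macaulay duration D = (sum_t t * PV_t) / P = 9176.170429 / 1115.847817 = 8.223496

Answer: Macaulay duration = 8.2235 years


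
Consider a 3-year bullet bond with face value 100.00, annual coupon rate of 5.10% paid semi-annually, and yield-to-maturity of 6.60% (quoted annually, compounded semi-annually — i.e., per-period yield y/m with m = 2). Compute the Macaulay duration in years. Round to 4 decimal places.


Answer: Macaulay duration = 2.8151 years

Derivation:
Coupon per period c = face * coupon_rate / m = 2.550000
Periods per year m = 2; per-period yield y/m = 0.033000
Number of cashflows N = 6
Cashflows (t years, CF_t, discount factor 1/(1+y/m)^(m*t), PV):
  t = 0.5000: CF_t = 2.550000, DF = 0.968054, PV = 2.468538
  t = 1.0000: CF_t = 2.550000, DF = 0.937129, PV = 2.389679
  t = 1.5000: CF_t = 2.550000, DF = 0.907192, PV = 2.313339
  t = 2.0000: CF_t = 2.550000, DF = 0.878211, PV = 2.239437
  t = 2.5000: CF_t = 2.550000, DF = 0.850156, PV = 2.167897
  t = 3.0000: CF_t = 102.550000, DF = 0.822997, PV = 84.398307
Price P = sum_t PV_t = 95.977197
Macaulay numerator sum_t t * PV_t:
  t * PV_t at t = 0.5000: 1.234269
  t * PV_t at t = 1.0000: 2.389679
  t * PV_t at t = 1.5000: 3.470008
  t * PV_t at t = 2.0000: 4.478874
  t * PV_t at t = 2.5000: 5.419742
  t * PV_t at t = 3.0000: 253.194921
Macaulay duration D = (sum_t t * PV_t) / P = 270.187493 / 95.977197 = 2.815122


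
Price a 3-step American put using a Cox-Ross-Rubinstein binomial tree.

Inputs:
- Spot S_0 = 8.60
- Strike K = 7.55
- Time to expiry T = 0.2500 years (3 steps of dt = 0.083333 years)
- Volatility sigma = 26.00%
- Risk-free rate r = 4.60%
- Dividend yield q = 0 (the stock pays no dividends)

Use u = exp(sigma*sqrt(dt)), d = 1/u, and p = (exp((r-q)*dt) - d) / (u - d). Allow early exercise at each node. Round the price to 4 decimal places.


Answer: Price = V(0,0) = 0.0811

Derivation:
dt = T/N = 0.083333
u = exp(sigma*sqrt(dt)) = 1.077944; d = 1/u = 0.927692
p = (exp((r-q)*dt) - d) / (u - d) = 0.506807
Discount per step: exp(-r*dt) = 0.996174
Stock lattice S(k, i) with i counting down-moves:
  k=0: S(0,0) = 8.6000
  k=1: S(1,0) = 9.2703; S(1,1) = 7.9782
  k=2: S(2,0) = 9.9929; S(2,1) = 8.6000; S(2,2) = 7.4013
  k=3: S(3,0) = 10.7718; S(3,1) = 9.2703; S(3,2) = 7.9782; S(3,3) = 6.8661
Terminal payoffs V(N, i) = max(K - S_T, 0):
  V(3,0) = 0.000000; V(3,1) = 0.000000; V(3,2) = 0.000000; V(3,3) = 0.683905
Backward induction: V(k, i) = exp(-r*dt) * [p * V(k+1, i) + (1-p) * V(k+1, i+1)]; then take max(V_cont, immediate exercise) for American.
  V(2,0) = exp(-r*dt) * [p*0.000000 + (1-p)*0.000000] = 0.000000; exercise = 0.000000; V(2,0) = max -> 0.000000
  V(2,1) = exp(-r*dt) * [p*0.000000 + (1-p)*0.000000] = 0.000000; exercise = 0.000000; V(2,1) = max -> 0.000000
  V(2,2) = exp(-r*dt) * [p*0.000000 + (1-p)*0.683905] = 0.336007; exercise = 0.148734; V(2,2) = max -> 0.336007
  V(1,0) = exp(-r*dt) * [p*0.000000 + (1-p)*0.000000] = 0.000000; exercise = 0.000000; V(1,0) = max -> 0.000000
  V(1,1) = exp(-r*dt) * [p*0.000000 + (1-p)*0.336007] = 0.165082; exercise = 0.000000; V(1,1) = max -> 0.165082
  V(0,0) = exp(-r*dt) * [p*0.000000 + (1-p)*0.165082] = 0.081106; exercise = 0.000000; V(0,0) = max -> 0.081106


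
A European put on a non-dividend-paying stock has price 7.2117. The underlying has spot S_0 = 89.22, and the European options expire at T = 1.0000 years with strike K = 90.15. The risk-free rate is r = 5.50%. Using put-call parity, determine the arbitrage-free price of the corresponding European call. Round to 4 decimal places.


Put-call parity: C - P = S_0 * exp(-qT) - K * exp(-rT).
S_0 * exp(-qT) = 89.2200 * 1.00000000 = 89.22000000
K * exp(-rT) = 90.1500 * 0.94648515 = 85.32563609
C = P + S*exp(-qT) - K*exp(-rT)
C = 7.2117 + 89.22000000 - 85.32563609 = 11.1061

Answer: Call price = 11.1061


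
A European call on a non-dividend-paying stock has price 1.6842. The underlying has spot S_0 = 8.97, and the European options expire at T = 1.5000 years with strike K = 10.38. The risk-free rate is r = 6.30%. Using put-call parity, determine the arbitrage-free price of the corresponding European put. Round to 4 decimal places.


Answer: Put price = 2.1582

Derivation:
Put-call parity: C - P = S_0 * exp(-qT) - K * exp(-rT).
S_0 * exp(-qT) = 8.9700 * 1.00000000 = 8.97000000
K * exp(-rT) = 10.3800 * 0.90982773 = 9.44401189
P = C - S*exp(-qT) + K*exp(-rT)
P = 1.6842 - 8.97000000 + 9.44401189 = 2.1582


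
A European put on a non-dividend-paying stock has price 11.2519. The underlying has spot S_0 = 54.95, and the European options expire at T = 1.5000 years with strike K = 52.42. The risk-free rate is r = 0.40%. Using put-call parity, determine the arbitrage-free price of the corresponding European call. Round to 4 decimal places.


Put-call parity: C - P = S_0 * exp(-qT) - K * exp(-rT).
S_0 * exp(-qT) = 54.9500 * 1.00000000 = 54.95000000
K * exp(-rT) = 52.4200 * 0.99401796 = 52.10642168
C = P + S*exp(-qT) - K*exp(-rT)
C = 11.2519 + 54.95000000 - 52.10642168 = 14.0955

Answer: Call price = 14.0955


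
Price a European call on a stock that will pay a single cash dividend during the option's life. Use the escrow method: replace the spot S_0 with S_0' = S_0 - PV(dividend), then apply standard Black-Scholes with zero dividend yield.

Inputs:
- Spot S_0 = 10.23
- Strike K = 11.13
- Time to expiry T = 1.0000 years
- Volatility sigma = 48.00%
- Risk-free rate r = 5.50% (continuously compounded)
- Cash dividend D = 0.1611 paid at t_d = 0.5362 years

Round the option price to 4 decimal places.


Answer: Price = 1.7323

Derivation:
PV(D) = D * exp(-r * t_d) = 0.1611 * 0.97093962 = 0.15641837
S_0' = S_0 - PV(D) = 10.2300 - 0.15641837 = 10.07358163
d1 = (ln(S_0'/K) + (r + sigma^2/2)*T) / (sigma*sqrt(T)) = 0.14681698
d2 = d1 - sigma*sqrt(T) = -0.33318302
exp(-rT) = 0.94648515
N(d1) = 0.55836176; N(d2) = 0.36949807
C = S_0' * N(d1) - K * exp(-rT) * N(d2) = 10.07358163 * 0.55836176 - 11.1300 * 0.94648515 * 0.36949807 = 1.7323


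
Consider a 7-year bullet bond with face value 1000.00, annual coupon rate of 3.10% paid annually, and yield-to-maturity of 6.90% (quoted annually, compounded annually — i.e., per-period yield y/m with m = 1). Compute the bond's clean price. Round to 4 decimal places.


Answer: Price = 794.4911

Derivation:
Coupon per period c = face * coupon_rate / m = 31.000000
Periods per year m = 1; per-period yield y/m = 0.069000
Number of cashflows N = 7
Cashflows (t years, CF_t, discount factor 1/(1+y/m)^(m*t), PV):
  t = 1.0000: CF_t = 31.000000, DF = 0.935454, PV = 28.999065
  t = 2.0000: CF_t = 31.000000, DF = 0.875074, PV = 27.127282
  t = 3.0000: CF_t = 31.000000, DF = 0.818591, PV = 25.376316
  t = 4.0000: CF_t = 31.000000, DF = 0.765754, PV = 23.738369
  t = 5.0000: CF_t = 31.000000, DF = 0.716327, PV = 22.206145
  t = 6.0000: CF_t = 31.000000, DF = 0.670091, PV = 20.772820
  t = 7.0000: CF_t = 1031.000000, DF = 0.626839, PV = 646.271090
Price P = sum_t PV_t = 794.491087


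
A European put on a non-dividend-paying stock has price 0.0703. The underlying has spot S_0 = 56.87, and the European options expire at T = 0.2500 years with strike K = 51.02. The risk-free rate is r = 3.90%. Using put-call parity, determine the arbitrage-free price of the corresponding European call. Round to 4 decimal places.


Answer: Call price = 6.4153

Derivation:
Put-call parity: C - P = S_0 * exp(-qT) - K * exp(-rT).
S_0 * exp(-qT) = 56.8700 * 1.00000000 = 56.87000000
K * exp(-rT) = 51.0200 * 0.99029738 = 50.52497218
C = P + S*exp(-qT) - K*exp(-rT)
C = 0.0703 + 56.87000000 - 50.52497218 = 6.4153


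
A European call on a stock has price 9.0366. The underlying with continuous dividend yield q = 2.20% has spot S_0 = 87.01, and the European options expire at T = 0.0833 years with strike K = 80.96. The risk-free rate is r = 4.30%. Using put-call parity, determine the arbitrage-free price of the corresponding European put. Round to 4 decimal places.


Put-call parity: C - P = S_0 * exp(-qT) - K * exp(-rT).
S_0 * exp(-qT) = 87.0100 * 0.99816908 = 86.85069149
K * exp(-rT) = 80.9600 * 0.99642451 = 80.67052812
P = C - S*exp(-qT) + K*exp(-rT)
P = 9.0366 - 86.85069149 + 80.67052812 = 2.8564

Answer: Put price = 2.8564


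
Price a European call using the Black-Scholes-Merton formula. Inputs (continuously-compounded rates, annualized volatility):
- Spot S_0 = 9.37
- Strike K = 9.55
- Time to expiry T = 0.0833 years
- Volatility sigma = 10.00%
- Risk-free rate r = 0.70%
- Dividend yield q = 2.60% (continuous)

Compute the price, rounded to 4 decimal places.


Answer: Price = 0.0380

Derivation:
d1 = (ln(S/K) + (r - q + 0.5*sigma^2) * T) / (sigma * sqrt(T)) = -0.69968958
d2 = d1 - sigma * sqrt(T) = -0.72855132
exp(-rT) = 0.99941707; exp(-qT) = 0.99783654
C = S_0 * exp(-qT) * N(d1) - K * exp(-rT) * N(d2)
N(d1) = 0.24206059; N(d2) = 0.23313808
C = 9.3700 * 0.99783654 * 0.24206059 - 9.5500 * 0.99941707 * 0.23313808 = 0.0380


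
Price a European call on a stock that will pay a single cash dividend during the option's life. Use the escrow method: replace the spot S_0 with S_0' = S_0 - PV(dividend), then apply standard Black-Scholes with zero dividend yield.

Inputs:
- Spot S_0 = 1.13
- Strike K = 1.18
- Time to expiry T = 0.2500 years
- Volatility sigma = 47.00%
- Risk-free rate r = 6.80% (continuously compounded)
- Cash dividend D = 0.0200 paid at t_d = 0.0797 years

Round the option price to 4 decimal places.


PV(D) = D * exp(-r * t_d) = 0.0200 * 0.99459506 = 0.01989190
S_0' = S_0 - PV(D) = 1.1300 - 0.01989190 = 1.11010810
d1 = (ln(S_0'/K) + (r + sigma^2/2)*T) / (sigma*sqrt(T)) = -0.06997677
d2 = d1 - sigma*sqrt(T) = -0.30497677
exp(-rT) = 0.98314368
N(d1) = 0.47210607; N(d2) = 0.38019192
C = S_0' * N(d1) - K * exp(-rT) * N(d2) = 1.11010810 * 0.47210607 - 1.1800 * 0.98314368 * 0.38019192 = 0.0830

Answer: Price = 0.0830


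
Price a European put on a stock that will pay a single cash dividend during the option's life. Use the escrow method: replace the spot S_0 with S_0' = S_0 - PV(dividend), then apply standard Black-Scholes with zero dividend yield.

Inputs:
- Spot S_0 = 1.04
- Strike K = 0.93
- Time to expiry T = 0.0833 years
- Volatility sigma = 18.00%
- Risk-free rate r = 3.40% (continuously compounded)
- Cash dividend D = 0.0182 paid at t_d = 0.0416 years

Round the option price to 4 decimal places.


PV(D) = D * exp(-r * t_d) = 0.0182 * 0.99858660 = 0.01817428
S_0' = S_0 - PV(D) = 1.0400 - 0.01817428 = 1.02182572
d1 = (ln(S_0'/K) + (r + sigma^2/2)*T) / (sigma*sqrt(T)) = 1.89299643
d2 = d1 - sigma*sqrt(T) = 1.84104530
exp(-rT) = 0.99717181
N(-d1) = 0.02917917; N(-d2) = 0.03280746
P = K * exp(-rT) * N(-d2) - S_0' * N(-d1) = 0.9300 * 0.99717181 * 0.03280746 - 1.02182572 * 0.02917917 = 0.0006

Answer: Price = 0.0006


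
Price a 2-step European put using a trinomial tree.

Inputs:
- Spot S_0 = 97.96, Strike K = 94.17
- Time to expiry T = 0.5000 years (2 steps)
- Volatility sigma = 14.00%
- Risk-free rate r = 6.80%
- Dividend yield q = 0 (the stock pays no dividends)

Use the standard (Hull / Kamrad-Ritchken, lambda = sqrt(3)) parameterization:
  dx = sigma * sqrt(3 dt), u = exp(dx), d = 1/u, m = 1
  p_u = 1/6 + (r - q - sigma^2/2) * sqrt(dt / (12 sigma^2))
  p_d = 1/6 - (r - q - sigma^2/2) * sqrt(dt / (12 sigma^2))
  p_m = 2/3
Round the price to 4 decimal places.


dt = T/N = 0.250000; dx = sigma*sqrt(3*dt) = 0.121244
u = exp(dx) = 1.128900; d = 1/u = 0.885818
p_u = 0.226670, p_m = 0.666667, p_d = 0.106663
Discount per step: exp(-r*dt) = 0.983144
Stock lattice S(k, j) with j the centered position index:
  k=0: S(0,+0) = 97.9600
  k=1: S(1,-1) = 86.7747; S(1,+0) = 97.9600; S(1,+1) = 110.5870
  k=2: S(2,-2) = 76.8667; S(2,-1) = 86.7747; S(2,+0) = 97.9600; S(2,+1) = 110.5870; S(2,+2) = 124.8417
Terminal payoffs V(N, j) = max(K - S_T, 0):
  V(2,-2) = 17.303349; V(2,-1) = 7.395250; V(2,+0) = 0.000000; V(2,+1) = 0.000000; V(2,+2) = 0.000000
Backward induction: V(k, j) = exp(-r*dt) * [p_u * V(k+1, j+1) + p_m * V(k+1, j) + p_d * V(k+1, j-1)]
  V(1,-1) = exp(-r*dt) * [p_u*0.000000 + p_m*7.395250 + p_d*17.303349] = 6.661587
  V(1,+0) = exp(-r*dt) * [p_u*0.000000 + p_m*0.000000 + p_d*7.395250] = 0.775507
  V(1,+1) = exp(-r*dt) * [p_u*0.000000 + p_m*0.000000 + p_d*0.000000] = 0.000000
  V(0,+0) = exp(-r*dt) * [p_u*0.000000 + p_m*0.775507 + p_d*6.661587] = 1.206861

Answer: Price = V(0,0) = 1.2069


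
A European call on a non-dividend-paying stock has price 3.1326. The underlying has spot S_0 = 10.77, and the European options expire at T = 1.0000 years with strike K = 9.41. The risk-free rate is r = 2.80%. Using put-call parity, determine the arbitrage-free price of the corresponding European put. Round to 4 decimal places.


Answer: Put price = 1.5128

Derivation:
Put-call parity: C - P = S_0 * exp(-qT) - K * exp(-rT).
S_0 * exp(-qT) = 10.7700 * 1.00000000 = 10.77000000
K * exp(-rT) = 9.4100 * 0.97238837 = 9.15017453
P = C - S*exp(-qT) + K*exp(-rT)
P = 3.1326 - 10.77000000 + 9.15017453 = 1.5128


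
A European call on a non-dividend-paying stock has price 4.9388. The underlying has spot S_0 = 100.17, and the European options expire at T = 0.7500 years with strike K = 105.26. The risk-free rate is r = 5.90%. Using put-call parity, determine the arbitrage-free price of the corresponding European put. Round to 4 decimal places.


Answer: Put price = 5.4726

Derivation:
Put-call parity: C - P = S_0 * exp(-qT) - K * exp(-rT).
S_0 * exp(-qT) = 100.1700 * 1.00000000 = 100.17000000
K * exp(-rT) = 105.2600 * 0.95671475 = 100.70379447
P = C - S*exp(-qT) + K*exp(-rT)
P = 4.9388 - 100.17000000 + 100.70379447 = 5.4726


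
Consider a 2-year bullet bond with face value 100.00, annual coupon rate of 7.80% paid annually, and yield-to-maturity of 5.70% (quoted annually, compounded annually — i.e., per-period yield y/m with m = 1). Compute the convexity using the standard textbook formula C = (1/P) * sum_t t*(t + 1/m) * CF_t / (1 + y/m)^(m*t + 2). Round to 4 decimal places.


Coupon per period c = face * coupon_rate / m = 7.800000
Periods per year m = 1; per-period yield y/m = 0.057000
Number of cashflows N = 2
Cashflows (t years, CF_t, discount factor 1/(1+y/m)^(m*t), PV):
  t = 1.0000: CF_t = 7.800000, DF = 0.946074, PV = 7.379376
  t = 2.0000: CF_t = 107.800000, DF = 0.895056, PV = 96.486996
Price P = sum_t PV_t = 103.866372
Convexity numerator sum_t t*(t + 1/m) * CF_t / (1+y/m)^(m*t + 2):
  t = 1.0000: term = 13.209903
  t = 2.0000: term = 518.167371
Convexity = (1/P) * sum = 531.377274 / 103.866372 = 5.115970

Answer: Convexity = 5.1160


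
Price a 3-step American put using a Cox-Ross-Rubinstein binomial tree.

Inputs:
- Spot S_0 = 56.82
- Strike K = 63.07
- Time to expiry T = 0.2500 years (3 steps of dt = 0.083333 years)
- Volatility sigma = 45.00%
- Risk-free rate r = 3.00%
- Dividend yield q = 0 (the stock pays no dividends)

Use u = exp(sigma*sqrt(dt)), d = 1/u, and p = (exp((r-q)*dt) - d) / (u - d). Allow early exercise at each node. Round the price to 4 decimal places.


Answer: Price = V(0,0) = 8.6462

Derivation:
dt = T/N = 0.083333
u = exp(sigma*sqrt(dt)) = 1.138719; d = 1/u = 0.878180
p = (exp((r-q)*dt) - d) / (u - d) = 0.477177
Discount per step: exp(-r*dt) = 0.997503
Stock lattice S(k, i) with i counting down-moves:
  k=0: S(0,0) = 56.8200
  k=1: S(1,0) = 64.7020; S(1,1) = 49.8982
  k=2: S(2,0) = 73.6774; S(2,1) = 56.8200; S(2,2) = 43.8196
  k=3: S(3,0) = 83.8978; S(3,1) = 64.7020; S(3,2) = 49.8982; S(3,3) = 38.4815
Terminal payoffs V(N, i) = max(K - S_T, 0):
  V(3,0) = 0.000000; V(3,1) = 0.000000; V(3,2) = 13.171818; V(3,3) = 24.588525
Backward induction: V(k, i) = exp(-r*dt) * [p * V(k+1, i) + (1-p) * V(k+1, i+1)]; then take max(V_cont, immediate exercise) for American.
  V(2,0) = exp(-r*dt) * [p*0.000000 + (1-p)*0.000000] = 0.000000; exercise = 0.000000; V(2,0) = max -> 0.000000
  V(2,1) = exp(-r*dt) * [p*0.000000 + (1-p)*13.171818] = 6.869333; exercise = 6.250000; V(2,1) = max -> 6.869333
  V(2,2) = exp(-r*dt) * [p*13.171818 + (1-p)*24.588525] = 19.092942; exercise = 19.250420; V(2,2) = max -> 19.250420
  V(1,0) = exp(-r*dt) * [p*0.000000 + (1-p)*6.869333] = 3.582477; exercise = 0.000000; V(1,0) = max -> 3.582477
  V(1,1) = exp(-r*dt) * [p*6.869333 + (1-p)*19.250420] = 13.309134; exercise = 13.171818; V(1,1) = max -> 13.309134
  V(0,0) = exp(-r*dt) * [p*3.582477 + (1-p)*13.309134] = 8.646153; exercise = 6.250000; V(0,0) = max -> 8.646153


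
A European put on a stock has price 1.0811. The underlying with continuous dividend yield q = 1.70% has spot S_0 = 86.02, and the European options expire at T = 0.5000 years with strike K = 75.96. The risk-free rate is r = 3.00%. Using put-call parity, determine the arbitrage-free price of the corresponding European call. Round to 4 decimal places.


Put-call parity: C - P = S_0 * exp(-qT) - K * exp(-rT).
S_0 * exp(-qT) = 86.0200 * 0.99153602 = 85.29192869
K * exp(-rT) = 75.9600 * 0.98511194 = 74.82910293
C = P + S*exp(-qT) - K*exp(-rT)
C = 1.0811 + 85.29192869 - 74.82910293 = 11.5439

Answer: Call price = 11.5439
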